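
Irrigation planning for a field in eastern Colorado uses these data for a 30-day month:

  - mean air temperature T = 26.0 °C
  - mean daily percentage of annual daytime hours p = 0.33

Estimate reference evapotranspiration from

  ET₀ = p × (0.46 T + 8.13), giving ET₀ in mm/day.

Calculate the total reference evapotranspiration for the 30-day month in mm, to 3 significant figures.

199 mm

ET₀ = 0.33 × (0.46 × 26.0 + 8.13) = 0.33 × 20.090 = 6.6297 mm/d
Monthly total = 6.6297 × 30 = 198.891 mm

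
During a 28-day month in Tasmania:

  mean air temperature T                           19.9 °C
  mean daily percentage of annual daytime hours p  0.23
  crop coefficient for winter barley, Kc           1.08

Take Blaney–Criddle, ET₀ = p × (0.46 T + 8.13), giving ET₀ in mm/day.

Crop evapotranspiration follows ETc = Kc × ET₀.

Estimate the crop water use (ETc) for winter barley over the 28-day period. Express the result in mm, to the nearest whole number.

ET₀ = 0.23 × (0.46 × 19.9 + 8.13) = 0.23 × 17.284 = 3.9753 mm/d
ETc = Kc × ET₀ = 1.08 × 3.9753 = 4.2933 mm/d
Over 28 days: 4.2933 × 28 = 120.212 mm

120 mm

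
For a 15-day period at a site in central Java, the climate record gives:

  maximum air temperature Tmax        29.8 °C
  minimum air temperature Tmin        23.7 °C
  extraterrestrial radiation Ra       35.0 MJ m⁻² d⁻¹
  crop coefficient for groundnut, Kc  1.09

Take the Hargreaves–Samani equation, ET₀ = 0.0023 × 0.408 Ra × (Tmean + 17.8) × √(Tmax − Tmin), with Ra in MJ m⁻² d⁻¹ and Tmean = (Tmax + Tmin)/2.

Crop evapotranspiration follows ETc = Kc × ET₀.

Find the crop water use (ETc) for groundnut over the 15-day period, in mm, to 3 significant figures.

59.1 mm

Tmean = (29.8 + 23.7)/2 = 26.75 °C
0.408 Ra = 0.408 × 35.0 = 14.2800 mm/d equivalent
ET₀ = 0.0023 × 14.2800 × (26.75 + 17.8) × √6.1 = 0.0023 × 14.2800 × 44.55 × 2.4698 = 3.6138 mm/d
ETc = Kc × ET₀ = 1.09 × 3.6138 = 3.9390 mm/d
Over 15 days: 3.9390 × 15 = 59.085 mm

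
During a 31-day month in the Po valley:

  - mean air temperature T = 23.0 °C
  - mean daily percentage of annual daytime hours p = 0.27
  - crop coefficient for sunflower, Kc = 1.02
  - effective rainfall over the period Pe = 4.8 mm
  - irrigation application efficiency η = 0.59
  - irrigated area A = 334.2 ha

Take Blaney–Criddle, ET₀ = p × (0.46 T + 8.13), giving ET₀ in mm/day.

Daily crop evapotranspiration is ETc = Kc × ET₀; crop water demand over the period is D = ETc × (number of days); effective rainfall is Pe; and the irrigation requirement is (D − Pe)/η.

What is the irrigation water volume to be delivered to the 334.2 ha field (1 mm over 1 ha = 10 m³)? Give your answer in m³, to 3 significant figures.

878000 m³

ET₀ = 0.27 × (0.46 × 23.0 + 8.13) = 0.27 × 18.710 = 5.0517 mm/d
ETc = Kc × ET₀ = 1.02 × 5.0517 = 5.1527 mm/d
Crop demand D = ETc × 31 d = 5.1527 × 31 = 159.734 mm
D − Pe = 159.734 − 4.8 = 154.934 mm
Gross irrigation = 154.934 / 0.59 = 262.600 mm
Volume = 262.600 mm × 334.2 ha × 10 = 877609.2 m³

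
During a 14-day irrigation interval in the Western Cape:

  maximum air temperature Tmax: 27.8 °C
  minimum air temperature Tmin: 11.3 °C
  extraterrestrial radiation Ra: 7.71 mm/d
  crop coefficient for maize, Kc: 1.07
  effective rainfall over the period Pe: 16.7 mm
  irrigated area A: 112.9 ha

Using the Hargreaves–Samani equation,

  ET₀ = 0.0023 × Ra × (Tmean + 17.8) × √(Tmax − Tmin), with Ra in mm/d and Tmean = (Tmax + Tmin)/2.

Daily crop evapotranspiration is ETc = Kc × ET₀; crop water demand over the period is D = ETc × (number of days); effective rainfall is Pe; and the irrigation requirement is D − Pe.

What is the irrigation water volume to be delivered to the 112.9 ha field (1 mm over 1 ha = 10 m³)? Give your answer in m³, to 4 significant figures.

26650 m³

Tmean = (27.8 + 11.3)/2 = 19.55 °C
ET₀ = 0.0023 × 7.71 × (19.55 + 17.8) × √16.5 = 0.0023 × 7.71 × 37.35 × 4.0620 = 2.6904 mm/d
ETc = Kc × ET₀ = 1.07 × 2.6904 = 2.8787 mm/d
Crop demand D = ETc × 14 d = 2.8787 × 14 = 40.302 mm
D − Pe = 40.302 − 16.7 = 23.602 mm
Volume = 23.602 mm × 112.9 ha × 10 = 26646.7 m³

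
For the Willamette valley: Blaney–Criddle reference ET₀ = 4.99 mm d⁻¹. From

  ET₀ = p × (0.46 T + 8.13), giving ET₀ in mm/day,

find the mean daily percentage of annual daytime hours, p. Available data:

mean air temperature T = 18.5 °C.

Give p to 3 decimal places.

0.300

p = ET₀ / (0.46 T + 8.13) = 4.99 / (0.46 × 18.5 + 8.13) = 4.99 / 16.640 = 0.2999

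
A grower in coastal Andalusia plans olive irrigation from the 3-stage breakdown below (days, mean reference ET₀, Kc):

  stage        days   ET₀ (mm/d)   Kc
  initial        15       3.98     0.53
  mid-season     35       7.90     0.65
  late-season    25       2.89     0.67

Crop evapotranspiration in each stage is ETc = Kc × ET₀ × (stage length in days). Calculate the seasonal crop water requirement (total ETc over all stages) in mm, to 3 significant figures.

initial: 0.53 × 3.98 × 15 = 31.64 mm
mid-season: 0.65 × 7.90 × 35 = 179.73 mm
late-season: 0.67 × 2.89 × 25 = 48.41 mm
Seasonal total = 259.78 mm

260 mm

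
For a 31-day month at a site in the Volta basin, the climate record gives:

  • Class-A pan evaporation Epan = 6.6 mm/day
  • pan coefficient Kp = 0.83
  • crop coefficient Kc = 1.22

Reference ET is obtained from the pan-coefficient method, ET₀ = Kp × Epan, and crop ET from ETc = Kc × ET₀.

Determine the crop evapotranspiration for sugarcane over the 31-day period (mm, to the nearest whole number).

ET₀ = 0.83 × 6.6 = 5.4780 mm/d
ETc = Kc × ET₀ = 1.22 × 5.4780 = 6.6832 mm/d
Over 31 days: 6.6832 × 31 = 207.179 mm

207 mm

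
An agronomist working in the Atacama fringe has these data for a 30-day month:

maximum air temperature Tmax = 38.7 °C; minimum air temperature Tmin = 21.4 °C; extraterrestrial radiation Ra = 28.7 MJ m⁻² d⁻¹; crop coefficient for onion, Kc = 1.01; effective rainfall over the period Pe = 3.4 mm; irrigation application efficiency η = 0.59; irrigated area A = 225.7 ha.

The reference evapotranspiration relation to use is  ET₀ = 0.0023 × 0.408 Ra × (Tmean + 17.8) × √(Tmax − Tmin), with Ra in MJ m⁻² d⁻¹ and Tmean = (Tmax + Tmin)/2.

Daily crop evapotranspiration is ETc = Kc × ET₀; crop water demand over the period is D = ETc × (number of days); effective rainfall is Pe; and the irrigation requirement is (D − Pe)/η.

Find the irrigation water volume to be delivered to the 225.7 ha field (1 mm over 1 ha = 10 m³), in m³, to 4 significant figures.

608300 m³

Tmean = (38.7 + 21.4)/2 = 30.05 °C
0.408 Ra = 0.408 × 28.7 = 11.7096 mm/d equivalent
ET₀ = 0.0023 × 11.7096 × (30.05 + 17.8) × √17.3 = 0.0023 × 11.7096 × 47.85 × 4.1593 = 5.3601 mm/d
ETc = Kc × ET₀ = 1.01 × 5.3601 = 5.4137 mm/d
Crop demand D = ETc × 30 d = 5.4137 × 30 = 162.411 mm
D − Pe = 162.411 − 3.4 = 159.011 mm
Gross irrigation = 159.011 / 0.59 = 269.510 mm
Volume = 269.510 mm × 225.7 ha × 10 = 608284.1 m³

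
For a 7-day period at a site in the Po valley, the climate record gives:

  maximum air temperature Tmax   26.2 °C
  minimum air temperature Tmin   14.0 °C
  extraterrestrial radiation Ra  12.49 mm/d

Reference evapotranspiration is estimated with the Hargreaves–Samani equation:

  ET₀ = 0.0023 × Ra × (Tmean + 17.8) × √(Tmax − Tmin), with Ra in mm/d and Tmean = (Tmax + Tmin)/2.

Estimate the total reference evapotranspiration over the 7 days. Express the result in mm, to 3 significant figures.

26.6 mm

Tmean = (26.2 + 14.0)/2 = 20.10 °C
ET₀ = 0.0023 × 12.49 × (20.10 + 17.8) × √12.2 = 0.0023 × 12.49 × 37.90 × 3.4928 = 3.8028 mm/d
Over 7 days: 3.8028 × 7 = 26.620 mm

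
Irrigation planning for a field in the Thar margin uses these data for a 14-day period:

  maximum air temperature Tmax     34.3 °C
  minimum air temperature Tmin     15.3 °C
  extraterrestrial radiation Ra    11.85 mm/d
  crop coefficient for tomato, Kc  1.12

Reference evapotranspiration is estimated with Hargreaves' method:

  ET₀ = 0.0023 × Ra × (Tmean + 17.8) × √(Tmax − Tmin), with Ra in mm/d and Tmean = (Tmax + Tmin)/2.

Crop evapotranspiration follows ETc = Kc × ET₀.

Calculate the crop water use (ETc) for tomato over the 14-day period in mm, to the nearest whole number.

Tmean = (34.3 + 15.3)/2 = 24.80 °C
ET₀ = 0.0023 × 11.85 × (24.80 + 17.8) × √19.0 = 0.0023 × 11.85 × 42.60 × 4.3589 = 5.0610 mm/d
ETc = Kc × ET₀ = 1.12 × 5.0610 = 5.6683 mm/d
Over 14 days: 5.6683 × 14 = 79.356 mm

79 mm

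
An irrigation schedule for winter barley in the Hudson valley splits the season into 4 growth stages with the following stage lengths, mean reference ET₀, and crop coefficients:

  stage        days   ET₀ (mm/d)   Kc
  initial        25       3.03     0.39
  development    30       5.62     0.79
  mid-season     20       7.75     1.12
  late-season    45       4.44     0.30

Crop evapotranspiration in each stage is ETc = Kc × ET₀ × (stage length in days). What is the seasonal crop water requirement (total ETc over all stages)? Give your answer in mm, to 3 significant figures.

initial: 0.39 × 3.03 × 25 = 29.54 mm
development: 0.79 × 5.62 × 30 = 133.19 mm
mid-season: 1.12 × 7.75 × 20 = 173.60 mm
late-season: 0.30 × 4.44 × 45 = 59.94 mm
Seasonal total = 396.27 mm

396 mm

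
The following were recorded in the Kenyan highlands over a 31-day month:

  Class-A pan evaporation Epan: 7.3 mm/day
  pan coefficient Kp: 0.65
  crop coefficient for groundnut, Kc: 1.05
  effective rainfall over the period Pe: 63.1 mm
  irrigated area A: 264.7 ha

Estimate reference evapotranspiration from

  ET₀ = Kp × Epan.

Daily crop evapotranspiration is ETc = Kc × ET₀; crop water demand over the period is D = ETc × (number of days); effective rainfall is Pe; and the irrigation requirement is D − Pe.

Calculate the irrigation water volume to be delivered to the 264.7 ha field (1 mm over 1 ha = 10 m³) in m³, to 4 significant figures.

ET₀ = 0.65 × 7.3 = 4.7450 mm/d
ETc = Kc × ET₀ = 1.05 × 4.7450 = 4.9823 mm/d
Crop demand D = ETc × 31 d = 4.9823 × 31 = 154.451 mm
D − Pe = 154.451 − 63.1 = 91.351 mm
Volume = 91.351 mm × 264.7 ha × 10 = 241806.1 m³

241800 m³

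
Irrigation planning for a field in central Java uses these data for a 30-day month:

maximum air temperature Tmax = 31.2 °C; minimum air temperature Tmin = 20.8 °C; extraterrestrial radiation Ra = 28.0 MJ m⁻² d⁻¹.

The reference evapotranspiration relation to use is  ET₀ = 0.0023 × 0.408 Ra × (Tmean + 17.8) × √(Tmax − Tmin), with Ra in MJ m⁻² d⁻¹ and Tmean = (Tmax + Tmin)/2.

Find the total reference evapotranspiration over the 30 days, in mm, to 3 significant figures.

Tmean = (31.2 + 20.8)/2 = 26.00 °C
0.408 Ra = 0.408 × 28.0 = 11.4240 mm/d equivalent
ET₀ = 0.0023 × 11.4240 × (26.00 + 17.8) × √10.4 = 0.0023 × 11.4240 × 43.80 × 3.2249 = 3.7114 mm/d
Over 30 days: 3.7114 × 30 = 111.342 mm

111 mm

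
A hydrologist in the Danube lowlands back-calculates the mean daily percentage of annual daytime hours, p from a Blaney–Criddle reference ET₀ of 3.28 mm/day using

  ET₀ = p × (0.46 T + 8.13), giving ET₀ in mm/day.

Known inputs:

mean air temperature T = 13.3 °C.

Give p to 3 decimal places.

p = ET₀ / (0.46 T + 8.13) = 3.28 / (0.46 × 13.3 + 8.13) = 3.28 / 14.248 = 0.2302

0.230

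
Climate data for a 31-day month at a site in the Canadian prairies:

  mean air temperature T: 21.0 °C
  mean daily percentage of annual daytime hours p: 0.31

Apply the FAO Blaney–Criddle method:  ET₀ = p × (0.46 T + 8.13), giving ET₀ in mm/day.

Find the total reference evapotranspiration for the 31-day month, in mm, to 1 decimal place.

171.0 mm

ET₀ = 0.31 × (0.46 × 21.0 + 8.13) = 0.31 × 17.790 = 5.5149 mm/d
Monthly total = 5.5149 × 31 = 170.962 mm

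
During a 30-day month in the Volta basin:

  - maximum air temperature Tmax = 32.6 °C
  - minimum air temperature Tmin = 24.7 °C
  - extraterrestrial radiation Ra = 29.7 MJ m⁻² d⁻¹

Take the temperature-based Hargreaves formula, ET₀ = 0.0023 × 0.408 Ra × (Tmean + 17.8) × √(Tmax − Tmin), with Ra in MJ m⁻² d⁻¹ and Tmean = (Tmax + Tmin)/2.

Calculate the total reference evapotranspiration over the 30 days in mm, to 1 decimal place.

109.2 mm

Tmean = (32.6 + 24.7)/2 = 28.65 °C
0.408 Ra = 0.408 × 29.7 = 12.1176 mm/d equivalent
ET₀ = 0.0023 × 12.1176 × (28.65 + 17.8) × √7.9 = 0.0023 × 12.1176 × 46.45 × 2.8107 = 3.6387 mm/d
Over 30 days: 3.6387 × 30 = 109.161 mm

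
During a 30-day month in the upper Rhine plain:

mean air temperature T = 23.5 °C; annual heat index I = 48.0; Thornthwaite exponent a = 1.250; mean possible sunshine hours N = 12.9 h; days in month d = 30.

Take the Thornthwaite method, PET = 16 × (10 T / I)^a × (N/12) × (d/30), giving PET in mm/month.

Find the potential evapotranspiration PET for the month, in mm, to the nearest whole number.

10T/I = 10 × 23.5 / 48.0 = 4.8958
(10T/I)^a = 4.8958^1.250 = 7.2825
Uncorrected PET = 16 × 7.2825 = 116.520 mm
Correction = (N/12)(d/30) = (12.9/12)(30/30) = 1.0750
PET = 116.520 × 1.0750 = 125.259 mm/month

125 mm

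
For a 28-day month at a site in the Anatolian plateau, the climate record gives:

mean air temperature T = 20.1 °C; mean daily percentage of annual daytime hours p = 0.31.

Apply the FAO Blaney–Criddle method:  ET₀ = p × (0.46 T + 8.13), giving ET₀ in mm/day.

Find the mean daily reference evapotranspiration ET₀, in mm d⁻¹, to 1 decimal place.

5.4 mm d⁻¹

ET₀ = 0.31 × (0.46 × 20.1 + 8.13) = 0.31 × 17.376 = 5.3866 mm/d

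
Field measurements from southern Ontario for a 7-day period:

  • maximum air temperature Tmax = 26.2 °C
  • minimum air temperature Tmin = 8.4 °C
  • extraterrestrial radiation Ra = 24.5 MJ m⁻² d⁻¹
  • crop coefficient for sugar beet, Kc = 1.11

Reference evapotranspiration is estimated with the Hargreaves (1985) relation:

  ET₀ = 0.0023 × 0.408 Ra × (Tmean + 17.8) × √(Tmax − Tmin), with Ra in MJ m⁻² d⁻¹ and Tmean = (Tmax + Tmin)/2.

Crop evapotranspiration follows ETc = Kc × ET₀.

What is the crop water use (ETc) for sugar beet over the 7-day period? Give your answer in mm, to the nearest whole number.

Tmean = (26.2 + 8.4)/2 = 17.30 °C
0.408 Ra = 0.408 × 24.5 = 9.9960 mm/d equivalent
ET₀ = 0.0023 × 9.9960 × (17.30 + 17.8) × √17.8 = 0.0023 × 9.9960 × 35.10 × 4.2190 = 3.4046 mm/d
ETc = Kc × ET₀ = 1.11 × 3.4046 = 3.7791 mm/d
Over 7 days: 3.7791 × 7 = 26.454 mm

26 mm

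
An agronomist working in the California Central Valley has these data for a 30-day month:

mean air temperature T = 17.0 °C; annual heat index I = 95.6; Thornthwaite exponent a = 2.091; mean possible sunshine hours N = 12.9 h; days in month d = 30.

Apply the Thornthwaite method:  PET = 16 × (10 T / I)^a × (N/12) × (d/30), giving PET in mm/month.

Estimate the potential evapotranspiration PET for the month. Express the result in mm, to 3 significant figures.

57.3 mm

10T/I = 10 × 17.0 / 95.6 = 1.7782
(10T/I)^a = 1.7782^2.091 = 3.3320
Uncorrected PET = 16 × 3.3320 = 53.312 mm
Correction = (N/12)(d/30) = (12.9/12)(30/30) = 1.0750
PET = 53.312 × 1.0750 = 57.310 mm/month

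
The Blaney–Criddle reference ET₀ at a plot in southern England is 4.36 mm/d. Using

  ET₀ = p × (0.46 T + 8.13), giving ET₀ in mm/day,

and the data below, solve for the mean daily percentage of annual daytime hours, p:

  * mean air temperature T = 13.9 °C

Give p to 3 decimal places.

p = ET₀ / (0.46 T + 8.13) = 4.36 / (0.46 × 13.9 + 8.13) = 4.36 / 14.524 = 0.3002

0.300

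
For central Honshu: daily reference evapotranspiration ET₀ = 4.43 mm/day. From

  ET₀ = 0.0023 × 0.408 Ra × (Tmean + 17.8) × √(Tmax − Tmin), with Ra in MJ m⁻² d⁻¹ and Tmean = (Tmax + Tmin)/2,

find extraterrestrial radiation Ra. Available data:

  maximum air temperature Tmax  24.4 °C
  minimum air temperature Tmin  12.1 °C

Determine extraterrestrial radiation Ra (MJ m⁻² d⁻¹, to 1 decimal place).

37.3 MJ m⁻² d⁻¹

Tmean = (24.4+12.1)/2 = 18.25 °C; ΔT = 12.3
Ra = ET₀ / [0.0023 × 0.408 × (Tmean+17.8) × √ΔT]
   = 4.43 / (0.0023 × 0.408 × 36.05 × 3.5071) = 37.339 MJ m⁻² d⁻¹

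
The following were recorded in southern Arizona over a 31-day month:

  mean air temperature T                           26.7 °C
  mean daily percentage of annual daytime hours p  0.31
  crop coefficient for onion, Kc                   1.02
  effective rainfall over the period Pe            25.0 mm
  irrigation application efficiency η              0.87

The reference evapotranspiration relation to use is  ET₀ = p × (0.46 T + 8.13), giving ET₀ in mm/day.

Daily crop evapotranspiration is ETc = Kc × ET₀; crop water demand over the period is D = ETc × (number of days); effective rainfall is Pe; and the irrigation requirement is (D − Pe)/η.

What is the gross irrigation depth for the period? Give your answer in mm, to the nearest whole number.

ET₀ = 0.31 × (0.46 × 26.7 + 8.13) = 0.31 × 20.412 = 6.3277 mm/d
ETc = Kc × ET₀ = 1.02 × 6.3277 = 6.4543 mm/d
Crop demand D = ETc × 31 d = 6.4543 × 31 = 200.083 mm
D − Pe = 200.083 − 25.0 = 175.083 mm
Gross irrigation = 175.083 / 0.87 = 201.245 mm

201 mm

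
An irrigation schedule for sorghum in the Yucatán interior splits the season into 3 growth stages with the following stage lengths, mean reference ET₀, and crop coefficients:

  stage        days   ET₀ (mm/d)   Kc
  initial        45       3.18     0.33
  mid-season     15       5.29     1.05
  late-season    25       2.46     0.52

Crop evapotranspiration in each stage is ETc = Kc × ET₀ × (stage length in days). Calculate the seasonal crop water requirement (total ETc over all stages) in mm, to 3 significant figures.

163 mm

initial: 0.33 × 3.18 × 45 = 47.22 mm
mid-season: 1.05 × 5.29 × 15 = 83.32 mm
late-season: 0.52 × 2.46 × 25 = 31.98 mm
Seasonal total = 162.52 mm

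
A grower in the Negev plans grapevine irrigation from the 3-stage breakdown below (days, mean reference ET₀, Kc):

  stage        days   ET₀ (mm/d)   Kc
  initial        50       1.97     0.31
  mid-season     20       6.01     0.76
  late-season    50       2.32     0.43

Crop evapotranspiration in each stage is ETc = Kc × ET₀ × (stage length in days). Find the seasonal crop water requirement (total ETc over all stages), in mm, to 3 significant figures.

initial: 0.31 × 1.97 × 50 = 30.54 mm
mid-season: 0.76 × 6.01 × 20 = 91.35 mm
late-season: 0.43 × 2.32 × 50 = 49.88 mm
Seasonal total = 171.77 mm

172 mm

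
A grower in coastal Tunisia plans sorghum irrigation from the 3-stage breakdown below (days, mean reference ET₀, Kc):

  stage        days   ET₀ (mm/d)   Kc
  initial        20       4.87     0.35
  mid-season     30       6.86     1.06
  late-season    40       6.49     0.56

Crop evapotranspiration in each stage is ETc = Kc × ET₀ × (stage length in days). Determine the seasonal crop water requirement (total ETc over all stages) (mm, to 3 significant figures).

initial: 0.35 × 4.87 × 20 = 34.09 mm
mid-season: 1.06 × 6.86 × 30 = 218.15 mm
late-season: 0.56 × 6.49 × 40 = 145.38 mm
Seasonal total = 397.62 mm

398 mm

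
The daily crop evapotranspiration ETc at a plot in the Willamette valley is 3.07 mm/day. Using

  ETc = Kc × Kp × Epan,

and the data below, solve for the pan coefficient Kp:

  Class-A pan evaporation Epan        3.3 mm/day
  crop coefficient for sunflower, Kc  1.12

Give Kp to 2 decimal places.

0.83

ETc = Kc × Kp × Epan  ⇒  Kp = ETc / (Kc × Epan)
Kp = 3.07 / (1.12 × 3.3) = 3.07 / 3.696 = 0.8306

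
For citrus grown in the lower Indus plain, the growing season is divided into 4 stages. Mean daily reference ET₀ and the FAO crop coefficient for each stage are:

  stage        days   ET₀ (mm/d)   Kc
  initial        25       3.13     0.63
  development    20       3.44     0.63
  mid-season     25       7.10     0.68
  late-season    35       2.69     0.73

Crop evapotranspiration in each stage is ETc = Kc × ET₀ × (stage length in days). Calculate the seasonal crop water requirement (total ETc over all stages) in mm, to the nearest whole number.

initial: 0.63 × 3.13 × 25 = 49.30 mm
development: 0.63 × 3.44 × 20 = 43.34 mm
mid-season: 0.68 × 7.10 × 25 = 120.70 mm
late-season: 0.73 × 2.69 × 35 = 68.73 mm
Seasonal total = 282.07 mm

282 mm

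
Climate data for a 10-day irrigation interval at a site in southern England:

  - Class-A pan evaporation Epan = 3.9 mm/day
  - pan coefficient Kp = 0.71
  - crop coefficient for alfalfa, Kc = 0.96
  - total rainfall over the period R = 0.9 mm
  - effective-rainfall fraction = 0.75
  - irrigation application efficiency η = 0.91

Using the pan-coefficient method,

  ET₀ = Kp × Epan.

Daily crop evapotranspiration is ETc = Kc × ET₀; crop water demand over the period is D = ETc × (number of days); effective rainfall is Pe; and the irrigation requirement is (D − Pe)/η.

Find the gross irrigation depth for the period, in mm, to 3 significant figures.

28.5 mm

ET₀ = 0.71 × 3.9 = 2.7690 mm/d
ETc = Kc × ET₀ = 0.96 × 2.7690 = 2.6582 mm/d
Crop demand D = ETc × 10 d = 2.6582 × 10 = 26.582 mm
Pe = 0.75 × 0.9 = 0.675 mm
D − Pe = 26.582 − 0.675 = 25.907 mm
Gross irrigation = 25.907 / 0.91 = 28.469 mm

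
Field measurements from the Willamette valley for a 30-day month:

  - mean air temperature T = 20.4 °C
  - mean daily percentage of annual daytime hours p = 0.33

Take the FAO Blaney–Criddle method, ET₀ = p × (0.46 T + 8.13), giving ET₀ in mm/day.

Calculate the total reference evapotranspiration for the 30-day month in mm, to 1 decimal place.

173.4 mm

ET₀ = 0.33 × (0.46 × 20.4 + 8.13) = 0.33 × 17.514 = 5.7796 mm/d
Monthly total = 5.7796 × 30 = 173.388 mm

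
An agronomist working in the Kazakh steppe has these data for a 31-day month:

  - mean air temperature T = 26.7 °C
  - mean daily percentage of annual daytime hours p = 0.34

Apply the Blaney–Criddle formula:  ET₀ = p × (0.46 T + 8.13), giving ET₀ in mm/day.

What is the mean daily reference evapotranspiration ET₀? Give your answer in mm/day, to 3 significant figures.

ET₀ = 0.34 × (0.46 × 26.7 + 8.13) = 0.34 × 20.412 = 6.9401 mm/d

6.94 mm/day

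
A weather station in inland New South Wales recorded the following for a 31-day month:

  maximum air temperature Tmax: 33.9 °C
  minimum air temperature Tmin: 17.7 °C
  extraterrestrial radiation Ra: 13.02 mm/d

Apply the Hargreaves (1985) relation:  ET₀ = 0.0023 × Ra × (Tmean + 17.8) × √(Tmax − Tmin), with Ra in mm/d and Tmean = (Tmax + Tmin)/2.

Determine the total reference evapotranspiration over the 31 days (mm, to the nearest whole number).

163 mm

Tmean = (33.9 + 17.7)/2 = 25.80 °C
ET₀ = 0.0023 × 13.02 × (25.80 + 17.8) × √16.2 = 0.0023 × 13.02 × 43.60 × 4.0249 = 5.2551 mm/d
Over 31 days: 5.2551 × 31 = 162.908 mm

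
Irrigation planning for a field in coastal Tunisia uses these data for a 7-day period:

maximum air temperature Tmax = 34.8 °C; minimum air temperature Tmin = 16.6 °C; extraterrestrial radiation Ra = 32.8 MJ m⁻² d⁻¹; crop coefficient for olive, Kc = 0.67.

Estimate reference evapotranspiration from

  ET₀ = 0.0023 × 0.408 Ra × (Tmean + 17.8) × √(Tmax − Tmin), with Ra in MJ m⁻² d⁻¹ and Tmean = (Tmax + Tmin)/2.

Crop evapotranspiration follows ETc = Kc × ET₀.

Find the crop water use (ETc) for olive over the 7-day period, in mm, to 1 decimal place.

Tmean = (34.8 + 16.6)/2 = 25.70 °C
0.408 Ra = 0.408 × 32.8 = 13.3824 mm/d equivalent
ET₀ = 0.0023 × 13.3824 × (25.70 + 17.8) × √18.2 = 0.0023 × 13.3824 × 43.50 × 4.2661 = 5.7119 mm/d
ETc = Kc × ET₀ = 0.67 × 5.7119 = 3.8270 mm/d
Over 7 days: 3.8270 × 7 = 26.789 mm

26.8 mm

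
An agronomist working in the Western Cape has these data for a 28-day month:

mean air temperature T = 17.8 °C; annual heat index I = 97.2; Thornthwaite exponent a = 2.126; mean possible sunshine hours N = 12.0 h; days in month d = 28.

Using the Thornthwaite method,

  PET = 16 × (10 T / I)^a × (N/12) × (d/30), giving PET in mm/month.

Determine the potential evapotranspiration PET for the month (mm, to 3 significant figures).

10T/I = 10 × 17.8 / 97.2 = 1.8313
(10T/I)^a = 1.8313^2.126 = 3.6193
Uncorrected PET = 16 × 3.6193 = 57.909 mm
Correction = (N/12)(d/30) = (12.0/12)(28/30) = 0.9333
PET = 57.909 × 0.9333 = 54.046 mm/month

54.0 mm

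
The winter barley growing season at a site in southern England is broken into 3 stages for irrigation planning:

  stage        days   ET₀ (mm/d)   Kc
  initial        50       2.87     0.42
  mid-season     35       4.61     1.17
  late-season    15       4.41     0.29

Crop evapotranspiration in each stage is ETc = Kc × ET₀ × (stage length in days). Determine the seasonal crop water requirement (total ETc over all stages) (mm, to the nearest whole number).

268 mm

initial: 0.42 × 2.87 × 50 = 60.27 mm
mid-season: 1.17 × 4.61 × 35 = 188.78 mm
late-season: 0.29 × 4.41 × 15 = 19.18 mm
Seasonal total = 268.23 mm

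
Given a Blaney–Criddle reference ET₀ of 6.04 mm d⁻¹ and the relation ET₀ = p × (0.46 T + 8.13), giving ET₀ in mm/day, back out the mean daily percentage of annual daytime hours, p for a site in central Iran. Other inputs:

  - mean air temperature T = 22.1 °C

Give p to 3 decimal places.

0.330

p = ET₀ / (0.46 T + 8.13) = 6.04 / (0.46 × 22.1 + 8.13) = 6.04 / 18.296 = 0.3301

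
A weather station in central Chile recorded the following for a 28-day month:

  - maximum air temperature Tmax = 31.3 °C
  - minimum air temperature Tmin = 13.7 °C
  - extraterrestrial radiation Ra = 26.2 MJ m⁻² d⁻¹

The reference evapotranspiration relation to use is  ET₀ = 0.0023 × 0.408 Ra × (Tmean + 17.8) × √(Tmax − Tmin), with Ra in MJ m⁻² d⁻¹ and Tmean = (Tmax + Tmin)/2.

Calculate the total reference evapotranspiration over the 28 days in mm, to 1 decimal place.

116.4 mm

Tmean = (31.3 + 13.7)/2 = 22.50 °C
0.408 Ra = 0.408 × 26.2 = 10.6896 mm/d equivalent
ET₀ = 0.0023 × 10.6896 × (22.50 + 17.8) × √17.6 = 0.0023 × 10.6896 × 40.30 × 4.1952 = 4.1567 mm/d
Over 28 days: 4.1567 × 28 = 116.388 mm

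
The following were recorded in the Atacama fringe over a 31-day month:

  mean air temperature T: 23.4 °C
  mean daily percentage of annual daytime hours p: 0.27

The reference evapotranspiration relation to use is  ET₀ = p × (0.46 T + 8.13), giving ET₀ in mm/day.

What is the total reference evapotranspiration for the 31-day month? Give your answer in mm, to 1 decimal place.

ET₀ = 0.27 × (0.46 × 23.4 + 8.13) = 0.27 × 18.894 = 5.1014 mm/d
Monthly total = 5.1014 × 31 = 158.143 mm

158.1 mm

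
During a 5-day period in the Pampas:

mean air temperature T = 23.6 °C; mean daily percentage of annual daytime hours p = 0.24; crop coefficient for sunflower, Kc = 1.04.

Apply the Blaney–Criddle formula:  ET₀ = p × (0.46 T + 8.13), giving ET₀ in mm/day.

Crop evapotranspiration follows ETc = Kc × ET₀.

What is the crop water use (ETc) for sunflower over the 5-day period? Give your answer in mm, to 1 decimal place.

ET₀ = 0.24 × (0.46 × 23.6 + 8.13) = 0.24 × 18.986 = 4.5566 mm/d
ETc = Kc × ET₀ = 1.04 × 4.5566 = 4.7389 mm/d
Over 5 days: 4.7389 × 5 = 23.695 mm

23.7 mm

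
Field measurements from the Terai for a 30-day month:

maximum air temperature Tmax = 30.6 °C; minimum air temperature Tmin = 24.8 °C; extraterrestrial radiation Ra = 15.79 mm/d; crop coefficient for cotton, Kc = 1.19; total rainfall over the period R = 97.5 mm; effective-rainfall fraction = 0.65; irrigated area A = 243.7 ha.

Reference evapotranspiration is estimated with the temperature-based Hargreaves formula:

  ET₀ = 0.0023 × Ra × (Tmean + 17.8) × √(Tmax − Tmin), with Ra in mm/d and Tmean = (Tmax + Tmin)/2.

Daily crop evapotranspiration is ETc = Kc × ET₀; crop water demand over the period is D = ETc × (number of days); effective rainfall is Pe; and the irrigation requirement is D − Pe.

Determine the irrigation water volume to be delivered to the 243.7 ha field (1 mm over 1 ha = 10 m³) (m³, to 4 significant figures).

Tmean = (30.6 + 24.8)/2 = 27.70 °C
ET₀ = 0.0023 × 15.79 × (27.70 + 17.8) × √5.8 = 0.0023 × 15.79 × 45.50 × 2.4083 = 3.9795 mm/d
ETc = Kc × ET₀ = 1.19 × 3.9795 = 4.7356 mm/d
Crop demand D = ETc × 30 d = 4.7356 × 30 = 142.068 mm
Pe = 0.65 × 97.5 = 63.375 mm
D − Pe = 142.068 − 63.375 = 78.693 mm
Volume = 78.693 mm × 243.7 ha × 10 = 191774.8 m³

191800 m³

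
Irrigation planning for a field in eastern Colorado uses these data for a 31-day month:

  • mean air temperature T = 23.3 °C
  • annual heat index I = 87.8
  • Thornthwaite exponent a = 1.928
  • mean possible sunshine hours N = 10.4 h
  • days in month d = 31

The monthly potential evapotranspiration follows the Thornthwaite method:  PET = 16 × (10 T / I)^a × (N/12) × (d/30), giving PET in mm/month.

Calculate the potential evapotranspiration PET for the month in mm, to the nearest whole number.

94 mm

10T/I = 10 × 23.3 / 87.8 = 2.6538
(10T/I)^a = 2.6538^1.928 = 6.5647
Uncorrected PET = 16 × 6.5647 = 105.035 mm
Correction = (N/12)(d/30) = (10.4/12)(31/30) = 0.8956
PET = 105.035 × 0.8956 = 94.069 mm/month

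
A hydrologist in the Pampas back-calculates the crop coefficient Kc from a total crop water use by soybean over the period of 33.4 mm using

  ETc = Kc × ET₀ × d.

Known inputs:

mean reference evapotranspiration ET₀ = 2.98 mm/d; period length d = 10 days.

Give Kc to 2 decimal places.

ETc = Kc × ET₀ × d  ⇒  Kc = ETc / (ET₀ × d)
Kc = 33.4 / (2.98 × 10) = 33.4 / 29.80 = 1.1208

1.12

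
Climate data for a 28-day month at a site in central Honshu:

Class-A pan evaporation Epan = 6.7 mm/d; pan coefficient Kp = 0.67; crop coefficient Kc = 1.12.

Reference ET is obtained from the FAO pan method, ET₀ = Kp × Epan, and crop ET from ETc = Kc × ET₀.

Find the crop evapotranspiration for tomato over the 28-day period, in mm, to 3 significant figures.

ET₀ = 0.67 × 6.7 = 4.4890 mm/d
ETc = Kc × ET₀ = 1.12 × 4.4890 = 5.0277 mm/d
Over 28 days: 5.0277 × 28 = 140.776 mm

141 mm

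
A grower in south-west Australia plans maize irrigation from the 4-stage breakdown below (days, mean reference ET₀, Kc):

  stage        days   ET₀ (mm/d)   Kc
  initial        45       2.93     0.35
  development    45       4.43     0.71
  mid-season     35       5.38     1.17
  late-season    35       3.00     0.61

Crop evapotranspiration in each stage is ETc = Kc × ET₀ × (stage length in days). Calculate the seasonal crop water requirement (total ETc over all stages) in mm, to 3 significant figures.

472 mm

initial: 0.35 × 2.93 × 45 = 46.15 mm
development: 0.71 × 4.43 × 45 = 141.54 mm
mid-season: 1.17 × 5.38 × 35 = 220.31 mm
late-season: 0.61 × 3.00 × 35 = 64.05 mm
Seasonal total = 472.05 mm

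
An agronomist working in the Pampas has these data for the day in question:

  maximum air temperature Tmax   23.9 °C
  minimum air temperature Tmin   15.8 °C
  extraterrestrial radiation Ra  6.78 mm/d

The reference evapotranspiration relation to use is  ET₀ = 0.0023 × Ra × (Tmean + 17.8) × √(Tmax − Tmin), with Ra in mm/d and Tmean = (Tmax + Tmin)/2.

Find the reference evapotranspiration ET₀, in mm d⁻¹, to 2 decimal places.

Tmean = (23.9 + 15.8)/2 = 19.85 °C
ET₀ = 0.0023 × 6.78 × (19.85 + 17.8) × √8.1 = 0.0023 × 6.78 × 37.65 × 2.8460 = 1.6709 mm/d

1.67 mm d⁻¹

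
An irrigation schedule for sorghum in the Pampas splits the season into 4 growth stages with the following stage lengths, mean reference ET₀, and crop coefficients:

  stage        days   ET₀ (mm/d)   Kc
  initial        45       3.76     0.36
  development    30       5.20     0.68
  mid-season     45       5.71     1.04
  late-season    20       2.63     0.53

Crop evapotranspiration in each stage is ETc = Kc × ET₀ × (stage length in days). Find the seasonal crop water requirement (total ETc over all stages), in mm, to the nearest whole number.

initial: 0.36 × 3.76 × 45 = 60.91 mm
development: 0.68 × 5.20 × 30 = 106.08 mm
mid-season: 1.04 × 5.71 × 45 = 267.23 mm
late-season: 0.53 × 2.63 × 20 = 27.88 mm
Seasonal total = 462.10 mm

462 mm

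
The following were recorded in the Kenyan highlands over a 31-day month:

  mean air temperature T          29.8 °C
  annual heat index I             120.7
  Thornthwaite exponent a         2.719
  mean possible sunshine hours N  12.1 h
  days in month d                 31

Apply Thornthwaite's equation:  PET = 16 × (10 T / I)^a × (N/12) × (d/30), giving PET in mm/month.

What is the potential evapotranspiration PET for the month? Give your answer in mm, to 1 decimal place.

10T/I = 10 × 29.8 / 120.7 = 2.4689
(10T/I)^a = 2.4689^2.719 = 11.6739
Uncorrected PET = 16 × 11.6739 = 186.782 mm
Correction = (N/12)(d/30) = (12.1/12)(31/30) = 1.0419
PET = 186.782 × 1.0419 = 194.608 mm/month

194.6 mm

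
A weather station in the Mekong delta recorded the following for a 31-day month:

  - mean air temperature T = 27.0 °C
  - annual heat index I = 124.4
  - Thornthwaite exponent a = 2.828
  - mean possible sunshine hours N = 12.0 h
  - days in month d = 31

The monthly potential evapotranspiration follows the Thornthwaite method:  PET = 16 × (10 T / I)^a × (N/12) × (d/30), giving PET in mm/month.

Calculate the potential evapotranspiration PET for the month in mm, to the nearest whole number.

10T/I = 10 × 27.0 / 124.4 = 2.1704
(10T/I)^a = 2.1704^2.828 = 8.9482
Uncorrected PET = 16 × 8.9482 = 143.171 mm
Correction = (N/12)(d/30) = (12.0/12)(31/30) = 1.0333
PET = 143.171 × 1.0333 = 147.939 mm/month

148 mm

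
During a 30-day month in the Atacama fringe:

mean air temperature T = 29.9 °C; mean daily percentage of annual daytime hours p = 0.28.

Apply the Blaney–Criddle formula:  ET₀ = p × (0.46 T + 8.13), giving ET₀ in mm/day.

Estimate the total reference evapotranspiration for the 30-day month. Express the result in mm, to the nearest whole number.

ET₀ = 0.28 × (0.46 × 29.9 + 8.13) = 0.28 × 21.884 = 6.1275 mm/d
Monthly total = 6.1275 × 30 = 183.825 mm

184 mm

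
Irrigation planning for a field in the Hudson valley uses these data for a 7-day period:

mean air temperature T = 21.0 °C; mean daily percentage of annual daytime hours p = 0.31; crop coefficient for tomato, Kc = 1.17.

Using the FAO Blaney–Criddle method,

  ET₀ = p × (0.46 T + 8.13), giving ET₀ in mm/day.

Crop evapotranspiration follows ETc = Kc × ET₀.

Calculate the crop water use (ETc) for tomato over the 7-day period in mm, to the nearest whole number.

45 mm

ET₀ = 0.31 × (0.46 × 21.0 + 8.13) = 0.31 × 17.790 = 5.5149 mm/d
ETc = Kc × ET₀ = 1.17 × 5.5149 = 6.4524 mm/d
Over 7 days: 6.4524 × 7 = 45.167 mm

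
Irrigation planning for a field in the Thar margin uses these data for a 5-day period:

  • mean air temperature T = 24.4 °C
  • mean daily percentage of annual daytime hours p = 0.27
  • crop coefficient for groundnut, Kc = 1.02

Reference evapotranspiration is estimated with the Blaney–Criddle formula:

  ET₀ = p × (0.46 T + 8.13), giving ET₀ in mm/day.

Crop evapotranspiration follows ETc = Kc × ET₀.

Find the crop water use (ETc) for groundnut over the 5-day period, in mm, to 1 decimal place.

26.7 mm

ET₀ = 0.27 × (0.46 × 24.4 + 8.13) = 0.27 × 19.354 = 5.2256 mm/d
ETc = Kc × ET₀ = 1.02 × 5.2256 = 5.3301 mm/d
Over 5 days: 5.3301 × 5 = 26.651 mm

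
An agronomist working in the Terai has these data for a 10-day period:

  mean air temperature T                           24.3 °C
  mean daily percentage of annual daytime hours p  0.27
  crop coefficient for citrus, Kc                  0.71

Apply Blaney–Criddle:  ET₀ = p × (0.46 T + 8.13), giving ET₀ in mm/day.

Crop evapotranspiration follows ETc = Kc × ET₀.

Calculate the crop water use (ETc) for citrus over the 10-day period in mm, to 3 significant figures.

37.0 mm

ET₀ = 0.27 × (0.46 × 24.3 + 8.13) = 0.27 × 19.308 = 5.2132 mm/d
ETc = Kc × ET₀ = 0.71 × 5.2132 = 3.7014 mm/d
Over 10 days: 3.7014 × 10 = 37.014 mm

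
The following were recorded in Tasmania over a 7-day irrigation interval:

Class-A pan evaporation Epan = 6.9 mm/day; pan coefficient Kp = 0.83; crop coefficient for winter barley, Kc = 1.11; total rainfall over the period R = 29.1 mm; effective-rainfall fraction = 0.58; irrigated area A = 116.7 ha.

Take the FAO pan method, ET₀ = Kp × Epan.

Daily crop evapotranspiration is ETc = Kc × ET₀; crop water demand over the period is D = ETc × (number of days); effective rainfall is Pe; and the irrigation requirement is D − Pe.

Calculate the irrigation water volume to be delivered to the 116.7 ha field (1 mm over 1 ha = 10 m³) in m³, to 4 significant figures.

ET₀ = 0.83 × 6.9 = 5.7270 mm/d
ETc = Kc × ET₀ = 1.11 × 5.7270 = 6.3570 mm/d
Crop demand D = ETc × 7 d = 6.3570 × 7 = 44.499 mm
Pe = 0.58 × 29.1 = 16.878 mm
D − Pe = 44.499 − 16.878 = 27.621 mm
Volume = 27.621 mm × 116.7 ha × 10 = 32233.7 m³

32230 m³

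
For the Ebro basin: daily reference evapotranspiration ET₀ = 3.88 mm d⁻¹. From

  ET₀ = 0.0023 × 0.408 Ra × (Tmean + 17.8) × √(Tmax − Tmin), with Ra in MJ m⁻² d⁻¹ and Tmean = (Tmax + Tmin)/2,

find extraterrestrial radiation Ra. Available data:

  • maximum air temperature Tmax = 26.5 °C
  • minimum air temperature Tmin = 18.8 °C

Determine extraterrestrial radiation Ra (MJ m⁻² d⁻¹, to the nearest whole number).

Tmean = (26.5+18.8)/2 = 22.65 °C; ΔT = 7.7
Ra = ET₀ / [0.0023 × 0.408 × (Tmean+17.8) × √ΔT]
   = 3.88 / (0.0023 × 0.408 × 40.45 × 2.7749) = 36.836 MJ m⁻² d⁻¹

37 MJ m⁻² d⁻¹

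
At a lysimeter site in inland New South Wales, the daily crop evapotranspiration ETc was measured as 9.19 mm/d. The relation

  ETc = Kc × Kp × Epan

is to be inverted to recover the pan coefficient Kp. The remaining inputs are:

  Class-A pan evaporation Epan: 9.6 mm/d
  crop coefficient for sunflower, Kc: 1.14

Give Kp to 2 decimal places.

ETc = Kc × Kp × Epan  ⇒  Kp = ETc / (Kc × Epan)
Kp = 9.19 / (1.14 × 9.6) = 9.19 / 10.944 = 0.8397

0.84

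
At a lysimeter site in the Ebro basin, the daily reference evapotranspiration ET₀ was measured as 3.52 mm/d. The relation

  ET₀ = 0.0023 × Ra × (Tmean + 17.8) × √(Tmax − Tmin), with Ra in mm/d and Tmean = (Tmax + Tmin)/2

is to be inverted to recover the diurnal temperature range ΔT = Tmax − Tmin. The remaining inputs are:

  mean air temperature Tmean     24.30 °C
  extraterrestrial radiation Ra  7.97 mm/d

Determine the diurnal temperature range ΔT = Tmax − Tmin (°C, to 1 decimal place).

20.8 °C

√ΔT = ET₀ / [0.0023 × Ra × (Tmean+17.8)] = 3.52 / (0.0023 × 7.97 × 42.10) = 4.5612
ΔT = 4.5612² = 20.805 °C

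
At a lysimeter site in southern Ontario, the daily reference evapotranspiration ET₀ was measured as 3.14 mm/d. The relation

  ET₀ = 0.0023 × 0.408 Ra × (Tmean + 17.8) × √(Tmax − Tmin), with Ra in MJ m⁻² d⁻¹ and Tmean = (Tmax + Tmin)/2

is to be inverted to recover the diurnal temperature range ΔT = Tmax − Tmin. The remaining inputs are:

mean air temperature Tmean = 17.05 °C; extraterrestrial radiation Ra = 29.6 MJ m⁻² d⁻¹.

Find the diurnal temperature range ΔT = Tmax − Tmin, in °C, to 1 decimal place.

√ΔT = ET₀ / [0.0023 × 0.408 × Ra × (Tmean+17.8)] = 3.14 / (0.0023 × 12.0768 × 34.85) = 3.2437
ΔT = 3.2437² = 10.522 °C

10.5 °C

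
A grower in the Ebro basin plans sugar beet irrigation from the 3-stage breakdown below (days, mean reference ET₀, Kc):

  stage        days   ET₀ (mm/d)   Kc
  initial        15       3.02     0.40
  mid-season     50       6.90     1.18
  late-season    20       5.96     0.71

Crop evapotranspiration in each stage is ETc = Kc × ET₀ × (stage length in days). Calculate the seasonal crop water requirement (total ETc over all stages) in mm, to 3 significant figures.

initial: 0.40 × 3.02 × 15 = 18.12 mm
mid-season: 1.18 × 6.90 × 50 = 407.10 mm
late-season: 0.71 × 5.96 × 20 = 84.63 mm
Seasonal total = 509.85 mm

510 mm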